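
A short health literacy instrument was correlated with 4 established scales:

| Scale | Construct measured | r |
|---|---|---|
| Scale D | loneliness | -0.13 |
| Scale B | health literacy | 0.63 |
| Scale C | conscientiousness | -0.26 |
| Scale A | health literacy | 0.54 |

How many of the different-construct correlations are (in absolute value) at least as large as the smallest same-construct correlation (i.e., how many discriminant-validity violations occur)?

Convergent (same construct = health literacy): Scale B, Scale A.
Smallest convergent = 0.54. Discriminant |r|: 0.13, 0.26; count ≥ 0.54 → 0.

0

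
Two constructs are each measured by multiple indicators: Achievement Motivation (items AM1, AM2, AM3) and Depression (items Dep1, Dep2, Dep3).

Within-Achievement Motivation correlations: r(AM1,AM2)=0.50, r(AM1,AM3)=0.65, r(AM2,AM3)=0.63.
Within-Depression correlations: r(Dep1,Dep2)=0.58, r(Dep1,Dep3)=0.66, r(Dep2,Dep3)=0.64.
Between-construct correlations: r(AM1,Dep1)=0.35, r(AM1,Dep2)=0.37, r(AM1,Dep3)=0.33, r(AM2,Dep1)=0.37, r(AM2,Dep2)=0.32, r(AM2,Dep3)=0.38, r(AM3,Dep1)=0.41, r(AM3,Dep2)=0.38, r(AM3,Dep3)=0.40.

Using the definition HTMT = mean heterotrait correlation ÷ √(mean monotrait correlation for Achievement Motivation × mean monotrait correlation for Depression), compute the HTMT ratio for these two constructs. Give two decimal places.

Mean between = 3.31/9 = 0.3678.
Mean within-AM = 1.78/3 = 0.5933; mean within-Dep = 1.88/3 = 0.6267.
Geometric mean = √(0.5933 × 0.6267) = 0.6098.
HTMT = 0.3678 / 0.6098 = 0.60.

0.60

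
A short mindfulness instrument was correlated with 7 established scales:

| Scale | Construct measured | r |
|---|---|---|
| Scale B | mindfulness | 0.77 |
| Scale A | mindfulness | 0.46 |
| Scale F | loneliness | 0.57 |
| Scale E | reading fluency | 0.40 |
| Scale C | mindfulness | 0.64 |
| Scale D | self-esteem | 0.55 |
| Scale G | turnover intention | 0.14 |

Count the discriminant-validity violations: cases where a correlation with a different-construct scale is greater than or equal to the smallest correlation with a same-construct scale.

2

Convergent (same construct = mindfulness): Scale B, Scale A, Scale C.
Smallest convergent = 0.46. Discriminant values: 0.57, 0.40, 0.55, 0.14; count ≥ 0.46 → 2.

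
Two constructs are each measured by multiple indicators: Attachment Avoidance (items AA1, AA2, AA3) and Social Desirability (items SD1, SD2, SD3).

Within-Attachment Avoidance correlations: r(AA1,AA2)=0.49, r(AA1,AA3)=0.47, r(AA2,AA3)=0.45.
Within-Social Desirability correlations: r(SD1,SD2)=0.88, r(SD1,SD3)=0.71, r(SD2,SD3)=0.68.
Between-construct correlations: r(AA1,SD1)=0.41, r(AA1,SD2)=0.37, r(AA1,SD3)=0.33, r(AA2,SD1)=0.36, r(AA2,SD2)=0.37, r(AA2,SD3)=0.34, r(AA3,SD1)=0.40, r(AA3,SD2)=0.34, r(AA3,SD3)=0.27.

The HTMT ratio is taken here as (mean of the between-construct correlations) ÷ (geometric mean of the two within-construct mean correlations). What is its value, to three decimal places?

Between-construct mean = 3.19/9 = 0.3544.
Mean within-AA = 1.41/3 = 0.4700; mean within-SD = 2.27/3 = 0.7567.
Geometric mean = √(0.4700 × 0.7567) = 0.5964.
HTMT = 0.3544 / 0.5964 = 0.594.

0.594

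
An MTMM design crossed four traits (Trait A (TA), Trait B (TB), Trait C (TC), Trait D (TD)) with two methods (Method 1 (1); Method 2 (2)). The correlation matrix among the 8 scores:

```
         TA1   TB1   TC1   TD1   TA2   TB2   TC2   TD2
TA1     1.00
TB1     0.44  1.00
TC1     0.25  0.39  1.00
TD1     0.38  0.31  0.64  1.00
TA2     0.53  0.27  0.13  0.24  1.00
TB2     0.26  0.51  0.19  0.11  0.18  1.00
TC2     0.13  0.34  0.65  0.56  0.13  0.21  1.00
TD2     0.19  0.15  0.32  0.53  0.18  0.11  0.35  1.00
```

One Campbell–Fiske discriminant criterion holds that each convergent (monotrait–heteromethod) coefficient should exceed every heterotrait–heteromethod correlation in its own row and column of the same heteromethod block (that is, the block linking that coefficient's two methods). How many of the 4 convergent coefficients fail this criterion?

1

Convergent coefficients and their comparison sets:
TA (methods 1·2): 0.53 vs {0.26, 0.27, 0.13, 0.13, 0.19, 0.24} → pass.
TB (methods 1·2): 0.51 vs {0.27, 0.26, 0.34, 0.19, 0.15, 0.11} → pass.
TC (methods 1·2): 0.65 vs {0.13, 0.13, 0.19, 0.34, 0.32, 0.56} → pass.
TD (methods 1·2): 0.53 vs {0.24, 0.19, 0.11, 0.15, 0.56, 0.32} → fail.
1 of 4 fail.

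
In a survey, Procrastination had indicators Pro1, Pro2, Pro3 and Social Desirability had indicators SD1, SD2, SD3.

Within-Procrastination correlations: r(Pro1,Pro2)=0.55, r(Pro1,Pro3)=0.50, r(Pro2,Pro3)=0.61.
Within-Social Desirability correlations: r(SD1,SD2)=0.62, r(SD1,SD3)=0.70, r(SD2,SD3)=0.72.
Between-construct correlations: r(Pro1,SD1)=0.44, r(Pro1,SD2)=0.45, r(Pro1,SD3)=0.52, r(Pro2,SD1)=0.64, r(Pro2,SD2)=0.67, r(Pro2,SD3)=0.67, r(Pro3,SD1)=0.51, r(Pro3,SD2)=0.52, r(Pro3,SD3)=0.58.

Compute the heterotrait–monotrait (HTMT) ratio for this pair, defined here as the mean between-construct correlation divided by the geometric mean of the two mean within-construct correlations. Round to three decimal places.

Mean heterotrait r = 5.00/9 = 0.5556.
Mean within-Pro = 1.66/3 = 0.5533; mean within-SD = 2.04/3 = 0.6800.
Geometric mean = √(0.5533 × 0.6800) = 0.6134.
HTMT = 0.5556 / 0.6134 = 0.906.

0.906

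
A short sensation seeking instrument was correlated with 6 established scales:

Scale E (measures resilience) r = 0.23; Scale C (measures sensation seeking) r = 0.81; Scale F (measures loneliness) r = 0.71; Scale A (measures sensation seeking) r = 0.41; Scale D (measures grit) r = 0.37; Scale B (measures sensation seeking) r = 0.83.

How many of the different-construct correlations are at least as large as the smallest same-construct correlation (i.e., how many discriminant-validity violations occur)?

1

Convergent (same construct = sensation seeking): Scale C, Scale A, Scale B.
Smallest convergent = 0.41. Discriminant values: 0.23, 0.71, 0.37; count ≥ 0.41 → 1.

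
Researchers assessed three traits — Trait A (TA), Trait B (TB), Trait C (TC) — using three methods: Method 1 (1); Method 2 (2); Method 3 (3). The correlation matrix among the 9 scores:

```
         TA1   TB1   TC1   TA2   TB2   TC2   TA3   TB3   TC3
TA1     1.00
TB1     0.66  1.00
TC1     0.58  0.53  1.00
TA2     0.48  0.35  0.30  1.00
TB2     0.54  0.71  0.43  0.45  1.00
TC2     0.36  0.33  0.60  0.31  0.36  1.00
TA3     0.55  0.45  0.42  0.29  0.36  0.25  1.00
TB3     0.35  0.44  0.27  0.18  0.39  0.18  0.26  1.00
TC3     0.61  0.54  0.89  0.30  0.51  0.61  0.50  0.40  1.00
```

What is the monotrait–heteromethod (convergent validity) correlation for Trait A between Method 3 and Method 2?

Same trait (TA), different methods: r(TA3, TA2) = 0.29.

0.29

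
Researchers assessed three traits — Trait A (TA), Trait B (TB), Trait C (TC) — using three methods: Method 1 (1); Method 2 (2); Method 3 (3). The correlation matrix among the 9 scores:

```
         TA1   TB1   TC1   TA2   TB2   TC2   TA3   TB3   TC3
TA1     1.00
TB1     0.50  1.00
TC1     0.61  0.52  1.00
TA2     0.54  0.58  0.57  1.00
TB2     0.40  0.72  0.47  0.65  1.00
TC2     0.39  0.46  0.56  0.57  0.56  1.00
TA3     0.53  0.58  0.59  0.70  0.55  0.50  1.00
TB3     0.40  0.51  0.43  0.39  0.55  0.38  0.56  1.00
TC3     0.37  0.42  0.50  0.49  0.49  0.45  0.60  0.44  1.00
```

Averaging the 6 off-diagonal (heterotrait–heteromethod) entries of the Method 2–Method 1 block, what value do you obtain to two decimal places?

HTHM values (method 2 × method 1): 0.58, 0.57, 0.40, 0.47, 0.39, 0.46; mean = 2.87/6 = 0.48.

0.48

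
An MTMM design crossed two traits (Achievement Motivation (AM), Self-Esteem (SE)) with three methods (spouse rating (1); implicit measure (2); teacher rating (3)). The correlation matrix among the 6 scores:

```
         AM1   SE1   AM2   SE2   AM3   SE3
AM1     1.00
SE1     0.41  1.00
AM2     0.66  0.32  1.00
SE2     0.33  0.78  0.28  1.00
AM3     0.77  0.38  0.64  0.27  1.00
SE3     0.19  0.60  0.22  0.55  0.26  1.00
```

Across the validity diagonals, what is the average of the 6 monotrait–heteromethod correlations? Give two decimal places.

Convergent values: 0.66, 0.77, 0.64, 0.78, 0.60, 0.55; mean = 4.00/6 = 0.67.

0.67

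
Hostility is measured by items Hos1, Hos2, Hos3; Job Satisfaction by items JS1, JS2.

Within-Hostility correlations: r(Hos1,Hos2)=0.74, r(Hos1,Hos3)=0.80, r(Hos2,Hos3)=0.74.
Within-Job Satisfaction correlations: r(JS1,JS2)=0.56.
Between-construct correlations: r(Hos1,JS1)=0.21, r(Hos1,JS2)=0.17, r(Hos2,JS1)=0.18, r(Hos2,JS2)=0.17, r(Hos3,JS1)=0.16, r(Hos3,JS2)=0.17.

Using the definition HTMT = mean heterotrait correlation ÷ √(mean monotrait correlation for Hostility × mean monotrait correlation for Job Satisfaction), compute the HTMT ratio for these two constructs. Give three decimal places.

Between-construct mean = 1.06/6 = 0.1767.
Mean within-Hos = 2.28/3 = 0.7600; mean within-JS = 0.56/1 = 0.5600.
Geometric mean = √(0.7600 × 0.5600) = 0.6524.
HTMT = 0.1767 / 0.6524 = 0.271.

0.271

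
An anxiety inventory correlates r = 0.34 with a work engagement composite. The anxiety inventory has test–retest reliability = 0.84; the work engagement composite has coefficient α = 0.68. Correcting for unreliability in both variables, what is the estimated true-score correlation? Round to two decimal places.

0.45

r_true = r_obs / √(r_xx · r_yy) = 0.34 / √(0.84 × 0.68) = 0.34 / √0.5712 = 0.34 / 0.7558 ≈ 0.45.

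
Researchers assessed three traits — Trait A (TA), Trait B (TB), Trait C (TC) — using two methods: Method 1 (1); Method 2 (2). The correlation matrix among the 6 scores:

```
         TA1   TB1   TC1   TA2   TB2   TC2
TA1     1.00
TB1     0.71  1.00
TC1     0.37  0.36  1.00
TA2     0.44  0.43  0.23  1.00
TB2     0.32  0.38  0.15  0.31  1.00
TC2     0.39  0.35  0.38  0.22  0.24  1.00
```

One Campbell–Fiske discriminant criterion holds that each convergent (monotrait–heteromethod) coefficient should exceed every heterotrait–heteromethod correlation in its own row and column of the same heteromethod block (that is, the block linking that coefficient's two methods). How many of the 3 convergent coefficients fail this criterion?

Each convergent coefficient versus the relevant comparison correlations:
TA (methods 1·2): 0.44 vs {0.32, 0.43, 0.39, 0.23} → pass.
TB (methods 1·2): 0.38 vs {0.43, 0.32, 0.35, 0.15} → fail.
TC (methods 1·2): 0.38 vs {0.23, 0.39, 0.15, 0.35} → fail.
2 of 3 fail.

2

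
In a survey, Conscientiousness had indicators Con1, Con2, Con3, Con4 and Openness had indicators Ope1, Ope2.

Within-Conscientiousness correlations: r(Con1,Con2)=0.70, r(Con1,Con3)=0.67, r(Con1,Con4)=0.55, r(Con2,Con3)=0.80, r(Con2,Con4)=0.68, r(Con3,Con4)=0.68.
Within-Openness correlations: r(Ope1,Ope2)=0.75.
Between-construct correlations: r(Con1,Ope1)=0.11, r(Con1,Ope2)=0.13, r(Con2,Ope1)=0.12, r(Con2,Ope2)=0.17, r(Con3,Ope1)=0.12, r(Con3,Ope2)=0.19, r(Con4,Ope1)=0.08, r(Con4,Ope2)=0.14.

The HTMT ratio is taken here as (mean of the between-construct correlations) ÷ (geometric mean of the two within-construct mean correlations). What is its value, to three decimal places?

Mean between = 1.06/8 = 0.1325.
Mean within-Con = 4.08/6 = 0.6800; mean within-Ope = 0.75/1 = 0.7500.
Geometric mean = √(0.6800 × 0.7500) = 0.7141.
HTMT = 0.1325 / 0.7141 = 0.186.

0.186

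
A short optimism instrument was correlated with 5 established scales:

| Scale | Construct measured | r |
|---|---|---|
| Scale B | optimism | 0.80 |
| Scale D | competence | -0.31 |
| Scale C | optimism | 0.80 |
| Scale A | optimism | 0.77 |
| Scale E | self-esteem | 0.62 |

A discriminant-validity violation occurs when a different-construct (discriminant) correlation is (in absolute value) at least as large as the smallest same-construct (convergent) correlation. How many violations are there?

Convergent (same construct = optimism): Scale B, Scale C, Scale A.
Smallest convergent = 0.77. Discriminant |r|: 0.31, 0.62; count ≥ 0.77 → 0.

0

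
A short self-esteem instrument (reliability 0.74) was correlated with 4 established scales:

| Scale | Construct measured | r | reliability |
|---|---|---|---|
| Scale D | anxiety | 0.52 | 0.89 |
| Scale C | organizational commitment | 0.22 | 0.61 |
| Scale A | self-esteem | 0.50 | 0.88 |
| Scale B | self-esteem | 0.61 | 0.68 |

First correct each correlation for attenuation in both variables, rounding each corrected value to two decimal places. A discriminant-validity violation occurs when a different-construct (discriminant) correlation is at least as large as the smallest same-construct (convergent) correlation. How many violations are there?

1

Disattenuated r (r / √(r_scale · r_new)):
  Scale D (disc): 0.52 / √(0.89·0.74) = 0.64
  Scale C (disc): 0.22 / √(0.61·0.74) = 0.33
  Scale A (conv): 0.50 / √(0.88·0.74) = 0.62
  Scale B (conv): 0.61 / √(0.68·0.74) = 0.86
Smallest convergent = 0.62. Discriminant values: 0.64, 0.33; count ≥ 0.62 → 1.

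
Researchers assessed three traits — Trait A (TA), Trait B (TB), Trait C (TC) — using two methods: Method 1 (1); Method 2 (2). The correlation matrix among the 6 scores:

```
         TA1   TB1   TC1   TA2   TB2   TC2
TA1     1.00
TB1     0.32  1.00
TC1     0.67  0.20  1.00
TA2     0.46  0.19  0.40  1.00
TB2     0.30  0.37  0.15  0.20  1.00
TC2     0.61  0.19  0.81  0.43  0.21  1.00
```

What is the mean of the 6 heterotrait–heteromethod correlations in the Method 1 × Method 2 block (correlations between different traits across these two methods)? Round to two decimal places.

HTHM values (method 1 × method 2): 0.30, 0.61, 0.19, 0.19, 0.40, 0.15; mean = 1.84/6 = 0.31.

0.31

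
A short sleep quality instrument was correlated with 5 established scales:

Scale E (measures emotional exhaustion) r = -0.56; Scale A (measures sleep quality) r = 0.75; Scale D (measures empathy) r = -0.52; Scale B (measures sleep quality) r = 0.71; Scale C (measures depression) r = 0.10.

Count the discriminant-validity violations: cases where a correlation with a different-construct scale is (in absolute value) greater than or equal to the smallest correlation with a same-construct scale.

0

Convergent (same construct = sleep quality): Scale A, Scale B.
Smallest convergent = 0.71. Discriminant |r|: 0.56, 0.52, 0.10; count ≥ 0.71 → 0.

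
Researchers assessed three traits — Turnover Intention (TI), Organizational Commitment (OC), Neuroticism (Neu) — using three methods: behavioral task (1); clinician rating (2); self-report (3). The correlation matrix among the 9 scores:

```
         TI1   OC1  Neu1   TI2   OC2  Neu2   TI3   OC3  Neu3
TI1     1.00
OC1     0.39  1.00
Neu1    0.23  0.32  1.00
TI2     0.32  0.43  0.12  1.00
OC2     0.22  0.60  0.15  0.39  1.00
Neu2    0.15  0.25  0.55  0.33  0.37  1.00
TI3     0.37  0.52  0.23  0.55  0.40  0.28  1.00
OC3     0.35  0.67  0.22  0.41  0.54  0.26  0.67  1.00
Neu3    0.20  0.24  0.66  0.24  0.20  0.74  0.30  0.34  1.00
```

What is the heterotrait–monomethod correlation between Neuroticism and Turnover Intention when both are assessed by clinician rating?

0.33

Different traits, same method: r(Neu2, TI2) = 0.33.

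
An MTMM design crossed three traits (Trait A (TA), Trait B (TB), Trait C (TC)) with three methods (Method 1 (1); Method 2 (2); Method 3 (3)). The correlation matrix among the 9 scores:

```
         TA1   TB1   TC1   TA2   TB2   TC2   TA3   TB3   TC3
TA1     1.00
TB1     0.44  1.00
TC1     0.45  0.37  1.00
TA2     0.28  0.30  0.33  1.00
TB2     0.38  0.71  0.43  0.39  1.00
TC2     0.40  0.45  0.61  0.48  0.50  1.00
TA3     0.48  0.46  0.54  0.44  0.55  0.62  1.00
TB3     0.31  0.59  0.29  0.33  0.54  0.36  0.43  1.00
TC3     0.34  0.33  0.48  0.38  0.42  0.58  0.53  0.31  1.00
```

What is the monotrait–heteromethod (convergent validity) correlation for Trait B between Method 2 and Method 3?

0.54

Same trait (TB), different methods: r(TB2, TB3) = 0.54.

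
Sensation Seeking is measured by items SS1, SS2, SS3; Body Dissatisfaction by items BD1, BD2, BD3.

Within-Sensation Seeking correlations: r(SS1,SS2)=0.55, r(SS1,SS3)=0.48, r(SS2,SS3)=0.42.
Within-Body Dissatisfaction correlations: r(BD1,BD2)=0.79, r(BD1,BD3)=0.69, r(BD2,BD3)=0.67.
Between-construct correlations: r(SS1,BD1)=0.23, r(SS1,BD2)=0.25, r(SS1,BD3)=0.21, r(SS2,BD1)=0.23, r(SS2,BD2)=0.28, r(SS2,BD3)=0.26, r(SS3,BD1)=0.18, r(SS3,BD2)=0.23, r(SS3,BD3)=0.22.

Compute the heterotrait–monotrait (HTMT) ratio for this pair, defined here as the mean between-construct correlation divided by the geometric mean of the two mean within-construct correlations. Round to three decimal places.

Mean heterotrait r = 2.09/9 = 0.2322.
Mean within-SS = 1.45/3 = 0.4833; mean within-BD = 2.15/3 = 0.7167.
Geometric mean = √(0.4833 × 0.7167) = 0.5885.
HTMT = 0.2322 / 0.5885 = 0.395.

0.395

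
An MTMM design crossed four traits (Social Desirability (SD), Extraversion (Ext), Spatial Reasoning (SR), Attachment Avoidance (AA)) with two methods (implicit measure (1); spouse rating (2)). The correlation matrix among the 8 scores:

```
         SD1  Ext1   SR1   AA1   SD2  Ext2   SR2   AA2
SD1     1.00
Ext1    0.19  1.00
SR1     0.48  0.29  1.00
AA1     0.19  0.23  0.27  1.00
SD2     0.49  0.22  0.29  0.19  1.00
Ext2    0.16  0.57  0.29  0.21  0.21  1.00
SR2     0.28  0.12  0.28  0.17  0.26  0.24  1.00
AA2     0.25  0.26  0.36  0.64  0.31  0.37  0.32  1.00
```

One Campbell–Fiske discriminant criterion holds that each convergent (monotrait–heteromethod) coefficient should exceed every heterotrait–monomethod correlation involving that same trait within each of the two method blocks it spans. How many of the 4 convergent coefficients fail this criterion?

1

Each convergent coefficient versus the relevant comparison correlations:
SD (methods 1·2): 0.49 vs {0.19, 0.21, 0.48, 0.26, 0.19, 0.31} → pass.
Ext (methods 1·2): 0.57 vs {0.19, 0.21, 0.29, 0.24, 0.23, 0.37} → pass.
SR (methods 1·2): 0.28 vs {0.48, 0.26, 0.29, 0.24, 0.27, 0.32} → fail.
AA (methods 1·2): 0.64 vs {0.19, 0.31, 0.23, 0.37, 0.27, 0.32} → pass.
1 of 4 fail.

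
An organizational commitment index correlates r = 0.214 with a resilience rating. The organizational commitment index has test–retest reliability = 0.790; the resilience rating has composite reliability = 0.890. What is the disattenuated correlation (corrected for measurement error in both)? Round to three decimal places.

0.255

r_true = r_obs / √(r_xx · r_yy) = 0.214 / √(0.790 × 0.890) = 0.214 / √0.703100 = 0.214 / 0.8385 ≈ 0.255.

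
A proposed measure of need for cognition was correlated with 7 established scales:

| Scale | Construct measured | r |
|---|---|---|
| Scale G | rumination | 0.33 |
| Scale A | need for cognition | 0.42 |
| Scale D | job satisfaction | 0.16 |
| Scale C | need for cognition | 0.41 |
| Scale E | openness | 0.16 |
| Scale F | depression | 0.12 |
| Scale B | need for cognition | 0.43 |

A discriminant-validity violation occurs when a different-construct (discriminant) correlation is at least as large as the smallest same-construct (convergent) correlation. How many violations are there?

0

Convergent (same construct = need for cognition): Scale A, Scale C, Scale B.
Smallest convergent = 0.41. Discriminant values: 0.33, 0.16, 0.16, 0.12; count ≥ 0.41 → 0.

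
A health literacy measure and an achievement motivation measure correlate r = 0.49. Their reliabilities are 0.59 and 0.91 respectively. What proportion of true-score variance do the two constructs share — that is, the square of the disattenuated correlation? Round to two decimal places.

0.45

Disattenuated r = 0.49 / √(0.59 × 0.91) = 0.49 / 0.7327 = 0.6688.
Shared true-score variance = 0.6688² = 0.4473 ≈ 0.45.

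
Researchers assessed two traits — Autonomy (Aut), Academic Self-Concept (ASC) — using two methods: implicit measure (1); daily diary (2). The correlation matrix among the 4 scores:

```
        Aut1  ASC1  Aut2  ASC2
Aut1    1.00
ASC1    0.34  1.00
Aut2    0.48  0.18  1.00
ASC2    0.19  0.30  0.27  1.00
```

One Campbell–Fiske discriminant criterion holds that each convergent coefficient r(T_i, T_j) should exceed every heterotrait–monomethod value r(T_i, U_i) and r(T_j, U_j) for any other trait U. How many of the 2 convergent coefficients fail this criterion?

Convergent coefficients and their comparison sets:
Aut (methods 1·2): 0.48 vs {0.34, 0.27} → pass.
ASC (methods 1·2): 0.30 vs {0.34, 0.27} → fail.
1 of 2 fail.

1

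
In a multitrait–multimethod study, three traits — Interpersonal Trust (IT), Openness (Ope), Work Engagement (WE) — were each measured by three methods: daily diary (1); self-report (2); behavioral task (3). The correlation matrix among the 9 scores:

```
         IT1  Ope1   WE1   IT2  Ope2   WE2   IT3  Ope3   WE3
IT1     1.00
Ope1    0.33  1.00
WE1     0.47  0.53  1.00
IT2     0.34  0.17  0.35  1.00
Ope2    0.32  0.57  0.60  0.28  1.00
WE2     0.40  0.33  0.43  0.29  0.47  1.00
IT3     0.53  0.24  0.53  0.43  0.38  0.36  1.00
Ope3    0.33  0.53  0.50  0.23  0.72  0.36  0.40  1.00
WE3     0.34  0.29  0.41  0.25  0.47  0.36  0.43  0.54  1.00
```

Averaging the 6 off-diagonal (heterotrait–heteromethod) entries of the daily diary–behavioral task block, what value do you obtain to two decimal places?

HTHM values (method 1 × method 3): 0.33, 0.34, 0.24, 0.29, 0.53, 0.50; mean = 2.23/6 = 0.37.

0.37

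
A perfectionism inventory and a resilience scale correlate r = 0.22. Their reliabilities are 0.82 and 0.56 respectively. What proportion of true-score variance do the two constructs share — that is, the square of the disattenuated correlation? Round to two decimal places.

0.11

Disattenuated r = 0.22 / √(0.82 × 0.56) = 0.22 / 0.6776 = 0.3247.
Shared true-score variance = 0.3247² = 0.1054 ≈ 0.11.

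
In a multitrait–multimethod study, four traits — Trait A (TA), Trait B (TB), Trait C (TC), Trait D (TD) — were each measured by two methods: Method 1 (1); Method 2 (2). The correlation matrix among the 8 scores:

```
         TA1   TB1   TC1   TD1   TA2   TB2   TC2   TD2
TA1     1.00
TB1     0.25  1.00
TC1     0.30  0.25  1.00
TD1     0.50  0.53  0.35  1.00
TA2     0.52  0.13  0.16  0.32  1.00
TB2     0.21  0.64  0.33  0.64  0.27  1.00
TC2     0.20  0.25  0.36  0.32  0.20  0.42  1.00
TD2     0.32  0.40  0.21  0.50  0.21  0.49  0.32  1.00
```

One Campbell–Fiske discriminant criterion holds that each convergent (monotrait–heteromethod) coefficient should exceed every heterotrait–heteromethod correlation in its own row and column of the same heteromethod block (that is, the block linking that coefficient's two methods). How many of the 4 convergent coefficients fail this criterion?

Checking each validity diagonal entry against its comparison values:
TA (methods 1·2): 0.52 vs {0.21, 0.13, 0.20, 0.16, 0.32, 0.32} → pass.
TB (methods 1·2): 0.64 vs {0.13, 0.21, 0.25, 0.33, 0.40, 0.64} → fail.
TC (methods 1·2): 0.36 vs {0.16, 0.20, 0.33, 0.25, 0.21, 0.32} → pass.
TD (methods 1·2): 0.50 vs {0.32, 0.32, 0.64, 0.40, 0.32, 0.21} → fail.
2 of 4 fail.

2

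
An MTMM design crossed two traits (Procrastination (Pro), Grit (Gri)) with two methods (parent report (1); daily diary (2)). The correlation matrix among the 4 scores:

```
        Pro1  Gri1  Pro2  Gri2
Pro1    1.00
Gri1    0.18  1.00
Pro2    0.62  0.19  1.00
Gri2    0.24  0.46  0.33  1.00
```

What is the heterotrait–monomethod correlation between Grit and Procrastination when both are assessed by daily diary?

0.33

Different traits, same method: r(Gri2, Pro2) = 0.33.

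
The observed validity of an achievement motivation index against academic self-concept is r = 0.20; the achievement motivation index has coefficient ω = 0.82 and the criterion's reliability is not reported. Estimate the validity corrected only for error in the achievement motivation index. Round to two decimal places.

0.22

Single correction: r_c = r_obs / √r_xx = 0.20 / √0.82 = 0.20 / 0.9055 ≈ 0.22.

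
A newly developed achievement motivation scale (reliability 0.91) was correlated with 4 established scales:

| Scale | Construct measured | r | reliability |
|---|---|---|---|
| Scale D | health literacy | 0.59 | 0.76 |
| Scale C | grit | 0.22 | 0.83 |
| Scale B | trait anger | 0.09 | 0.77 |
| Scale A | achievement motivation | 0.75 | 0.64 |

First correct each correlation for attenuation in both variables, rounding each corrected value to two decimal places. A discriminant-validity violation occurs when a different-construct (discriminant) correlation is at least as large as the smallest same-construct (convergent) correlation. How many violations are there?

0

Disattenuated r (r / √(r_scale · r_new)):
  Scale D (disc): 0.59 / √(0.76·0.91) = 0.71
  Scale C (disc): 0.22 / √(0.83·0.91) = 0.25
  Scale B (disc): 0.09 / √(0.77·0.91) = 0.11
  Scale A (conv): 0.75 / √(0.64·0.91) = 0.98
Smallest convergent = 0.98. Discriminant values: 0.71, 0.25, 0.11; count ≥ 0.98 → 0.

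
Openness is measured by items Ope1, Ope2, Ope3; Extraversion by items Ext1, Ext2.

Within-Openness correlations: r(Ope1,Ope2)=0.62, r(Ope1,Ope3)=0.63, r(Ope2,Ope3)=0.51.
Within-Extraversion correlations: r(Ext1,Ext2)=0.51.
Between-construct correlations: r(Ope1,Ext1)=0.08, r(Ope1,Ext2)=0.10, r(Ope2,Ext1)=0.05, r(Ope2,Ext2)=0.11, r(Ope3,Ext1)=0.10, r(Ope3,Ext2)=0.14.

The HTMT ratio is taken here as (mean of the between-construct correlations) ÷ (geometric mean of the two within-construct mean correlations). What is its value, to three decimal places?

0.177

Mean between = 0.58/6 = 0.0967.
Mean within-Ope = 1.76/3 = 0.5867; mean within-Ext = 0.51/1 = 0.5100.
Geometric mean = √(0.5867 × 0.5100) = 0.5470.
HTMT = 0.0967 / 0.5470 = 0.177.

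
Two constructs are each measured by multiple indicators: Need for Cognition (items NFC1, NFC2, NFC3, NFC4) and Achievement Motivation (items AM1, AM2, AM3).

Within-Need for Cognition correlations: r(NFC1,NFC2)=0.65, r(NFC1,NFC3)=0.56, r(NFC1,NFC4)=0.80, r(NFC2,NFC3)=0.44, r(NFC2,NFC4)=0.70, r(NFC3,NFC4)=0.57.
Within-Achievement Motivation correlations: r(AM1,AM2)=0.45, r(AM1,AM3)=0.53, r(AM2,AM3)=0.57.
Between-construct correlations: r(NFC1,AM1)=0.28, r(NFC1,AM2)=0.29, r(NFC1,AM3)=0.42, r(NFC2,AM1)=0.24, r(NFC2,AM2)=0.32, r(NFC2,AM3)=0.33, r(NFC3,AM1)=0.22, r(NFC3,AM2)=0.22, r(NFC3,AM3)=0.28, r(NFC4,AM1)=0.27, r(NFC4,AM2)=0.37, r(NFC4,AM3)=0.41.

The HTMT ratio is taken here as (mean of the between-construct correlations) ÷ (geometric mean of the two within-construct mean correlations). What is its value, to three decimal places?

0.537

Mean heterotrait r = 3.65/12 = 0.3042.
Mean within-NFC = 3.72/6 = 0.6200; mean within-AM = 1.55/3 = 0.5167.
Geometric mean = √(0.6200 × 0.5167) = 0.5660.
HTMT = 0.3042 / 0.5660 = 0.537.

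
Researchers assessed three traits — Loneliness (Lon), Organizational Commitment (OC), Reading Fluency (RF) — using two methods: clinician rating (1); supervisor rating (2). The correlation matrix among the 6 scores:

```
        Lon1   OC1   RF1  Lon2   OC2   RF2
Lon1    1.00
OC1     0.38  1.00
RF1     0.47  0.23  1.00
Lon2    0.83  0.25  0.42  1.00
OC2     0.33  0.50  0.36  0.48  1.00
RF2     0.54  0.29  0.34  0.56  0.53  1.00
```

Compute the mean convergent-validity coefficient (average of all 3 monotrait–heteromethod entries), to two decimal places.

Convergent values: 0.83, 0.50, 0.34; mean = 1.67/3 = 0.56.

0.56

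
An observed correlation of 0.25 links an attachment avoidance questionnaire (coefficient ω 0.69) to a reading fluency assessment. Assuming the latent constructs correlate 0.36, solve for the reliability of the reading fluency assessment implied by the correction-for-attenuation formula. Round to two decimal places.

r_true = r_obs / √(r_xx · r_yy) ⇒ 0.36 = 0.25 / √(0.69 · r_yy).
√(0.69 · r_yy) = 0.25 / 0.36 = 0.6944; 0.69 · r_yy = 0.4822; r_yy = 0.4822 / 0.69 ≈ 0.70.

0.70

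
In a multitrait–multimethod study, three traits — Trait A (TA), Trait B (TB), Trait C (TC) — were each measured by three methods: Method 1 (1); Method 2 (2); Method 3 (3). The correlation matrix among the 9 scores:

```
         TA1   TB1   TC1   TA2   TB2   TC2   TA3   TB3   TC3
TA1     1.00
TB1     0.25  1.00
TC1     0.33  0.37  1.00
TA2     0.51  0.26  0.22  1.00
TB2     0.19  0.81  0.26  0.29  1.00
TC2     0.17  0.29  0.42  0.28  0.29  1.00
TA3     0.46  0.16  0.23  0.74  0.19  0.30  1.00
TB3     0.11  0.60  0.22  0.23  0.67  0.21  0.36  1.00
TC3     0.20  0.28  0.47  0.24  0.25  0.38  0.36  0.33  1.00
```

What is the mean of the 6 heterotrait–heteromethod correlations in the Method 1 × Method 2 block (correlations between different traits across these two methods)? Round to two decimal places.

0.23

HTHM values (method 1 × method 2): 0.19, 0.17, 0.26, 0.29, 0.22, 0.26; mean = 1.39/6 = 0.23.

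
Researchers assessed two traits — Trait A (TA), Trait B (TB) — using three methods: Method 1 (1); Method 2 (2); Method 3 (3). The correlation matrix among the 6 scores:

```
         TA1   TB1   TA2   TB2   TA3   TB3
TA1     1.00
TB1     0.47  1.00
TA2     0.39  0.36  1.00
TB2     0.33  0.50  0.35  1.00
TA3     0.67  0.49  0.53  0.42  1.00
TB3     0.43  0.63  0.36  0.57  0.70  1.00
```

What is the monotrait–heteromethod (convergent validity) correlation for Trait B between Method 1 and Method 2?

0.50

Same trait (TB), different methods: r(TB1, TB2) = 0.50.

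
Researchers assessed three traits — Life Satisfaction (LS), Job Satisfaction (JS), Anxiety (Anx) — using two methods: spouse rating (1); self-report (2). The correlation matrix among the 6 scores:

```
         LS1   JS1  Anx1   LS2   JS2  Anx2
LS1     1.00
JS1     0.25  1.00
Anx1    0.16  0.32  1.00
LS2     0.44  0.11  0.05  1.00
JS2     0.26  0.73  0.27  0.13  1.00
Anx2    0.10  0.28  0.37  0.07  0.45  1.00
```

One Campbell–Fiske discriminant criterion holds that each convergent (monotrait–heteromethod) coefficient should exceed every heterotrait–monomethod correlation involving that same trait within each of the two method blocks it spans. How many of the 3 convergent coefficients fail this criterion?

Convergent coefficients and their comparison sets:
LS (methods 1·2): 0.44 vs {0.25, 0.13, 0.16, 0.07} → pass.
JS (methods 1·2): 0.73 vs {0.25, 0.13, 0.32, 0.45} → pass.
Anx (methods 1·2): 0.37 vs {0.16, 0.07, 0.32, 0.45} → fail.
1 of 3 fail.

1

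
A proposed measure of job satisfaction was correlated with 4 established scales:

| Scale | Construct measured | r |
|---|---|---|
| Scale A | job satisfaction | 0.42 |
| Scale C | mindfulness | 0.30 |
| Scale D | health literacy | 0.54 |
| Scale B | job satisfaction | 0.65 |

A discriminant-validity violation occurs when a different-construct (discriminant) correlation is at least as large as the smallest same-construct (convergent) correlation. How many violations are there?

1

Convergent (same construct = job satisfaction): Scale A, Scale B.
Smallest convergent = 0.42. Discriminant values: 0.30, 0.54; count ≥ 0.42 → 1.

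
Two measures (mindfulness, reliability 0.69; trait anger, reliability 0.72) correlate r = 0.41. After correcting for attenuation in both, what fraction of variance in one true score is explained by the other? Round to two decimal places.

Disattenuated r = 0.41 / √(0.69 × 0.72) = 0.41 / 0.7048 = 0.5817.
Shared true-score variance = 0.5817² = 0.3384 ≈ 0.34.

0.34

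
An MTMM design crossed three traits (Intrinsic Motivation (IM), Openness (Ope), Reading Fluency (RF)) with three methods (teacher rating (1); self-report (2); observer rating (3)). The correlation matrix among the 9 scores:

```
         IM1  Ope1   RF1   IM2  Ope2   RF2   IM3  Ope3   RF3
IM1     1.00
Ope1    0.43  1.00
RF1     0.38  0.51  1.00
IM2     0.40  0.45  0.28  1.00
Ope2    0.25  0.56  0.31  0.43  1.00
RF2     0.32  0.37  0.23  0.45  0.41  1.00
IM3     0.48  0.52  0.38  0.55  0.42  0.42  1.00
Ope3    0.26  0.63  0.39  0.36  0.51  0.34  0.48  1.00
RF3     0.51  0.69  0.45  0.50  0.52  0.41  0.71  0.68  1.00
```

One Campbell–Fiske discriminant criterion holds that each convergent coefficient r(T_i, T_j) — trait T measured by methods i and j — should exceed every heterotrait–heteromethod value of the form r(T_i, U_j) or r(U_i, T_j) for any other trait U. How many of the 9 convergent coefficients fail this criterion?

7

Each convergent coefficient versus the relevant comparison correlations:
IM (methods 1·2): 0.40 vs {0.25, 0.45, 0.32, 0.28} → fail.
IM (methods 1·3): 0.48 vs {0.26, 0.52, 0.51, 0.38} → fail.
IM (methods 2·3): 0.55 vs {0.36, 0.42, 0.50, 0.42} → pass.
Ope (methods 1·2): 0.56 vs {0.45, 0.25, 0.37, 0.31} → pass.
Ope (methods 1·3): 0.63 vs {0.52, 0.26, 0.69, 0.39} → fail.
Ope (methods 2·3): 0.51 vs {0.42, 0.36, 0.52, 0.34} → fail.
RF (methods 1·2): 0.23 vs {0.28, 0.32, 0.31, 0.37} → fail.
RF (methods 1·3): 0.45 vs {0.38, 0.51, 0.39, 0.69} → fail.
RF (methods 2·3): 0.41 vs {0.42, 0.50, 0.34, 0.52} → fail.
7 of 9 fail.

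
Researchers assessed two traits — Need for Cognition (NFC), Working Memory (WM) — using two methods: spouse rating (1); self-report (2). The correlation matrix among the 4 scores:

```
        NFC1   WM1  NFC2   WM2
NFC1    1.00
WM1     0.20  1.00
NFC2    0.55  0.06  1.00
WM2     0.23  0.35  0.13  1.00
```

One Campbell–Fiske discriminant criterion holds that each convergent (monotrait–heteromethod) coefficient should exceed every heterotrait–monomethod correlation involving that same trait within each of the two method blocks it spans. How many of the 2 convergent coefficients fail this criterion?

0

Each convergent coefficient versus the relevant comparison correlations:
NFC (methods 1·2): 0.55 vs {0.20, 0.13} → pass.
WM (methods 1·2): 0.35 vs {0.20, 0.13} → pass.
0 of 2 fail.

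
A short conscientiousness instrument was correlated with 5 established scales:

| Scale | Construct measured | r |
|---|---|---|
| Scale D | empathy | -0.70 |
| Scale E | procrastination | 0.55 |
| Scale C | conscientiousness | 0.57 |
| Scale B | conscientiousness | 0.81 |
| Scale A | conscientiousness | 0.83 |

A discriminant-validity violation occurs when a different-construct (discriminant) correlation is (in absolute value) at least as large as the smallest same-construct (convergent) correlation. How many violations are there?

Convergent (same construct = conscientiousness): Scale C, Scale B, Scale A.
Smallest convergent = 0.57. Discriminant |r|: 0.70, 0.55; count ≥ 0.57 → 1.

1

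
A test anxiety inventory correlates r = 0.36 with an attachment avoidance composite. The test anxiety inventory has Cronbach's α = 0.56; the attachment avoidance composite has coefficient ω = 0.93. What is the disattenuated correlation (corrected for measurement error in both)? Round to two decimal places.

0.50

r_true = r_obs / √(r_xx · r_yy) = 0.36 / √(0.56 × 0.93) = 0.36 / √0.5208 = 0.36 / 0.7217 ≈ 0.50.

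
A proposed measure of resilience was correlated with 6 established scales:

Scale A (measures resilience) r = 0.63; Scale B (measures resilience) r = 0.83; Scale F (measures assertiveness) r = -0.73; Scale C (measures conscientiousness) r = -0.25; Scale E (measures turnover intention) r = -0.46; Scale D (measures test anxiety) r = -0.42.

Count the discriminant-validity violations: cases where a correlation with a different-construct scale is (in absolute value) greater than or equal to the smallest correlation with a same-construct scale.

1

Convergent (same construct = resilience): Scale A, Scale B.
Smallest convergent = 0.63. Discriminant |r|: 0.73, 0.25, 0.46, 0.42; count ≥ 0.63 → 1.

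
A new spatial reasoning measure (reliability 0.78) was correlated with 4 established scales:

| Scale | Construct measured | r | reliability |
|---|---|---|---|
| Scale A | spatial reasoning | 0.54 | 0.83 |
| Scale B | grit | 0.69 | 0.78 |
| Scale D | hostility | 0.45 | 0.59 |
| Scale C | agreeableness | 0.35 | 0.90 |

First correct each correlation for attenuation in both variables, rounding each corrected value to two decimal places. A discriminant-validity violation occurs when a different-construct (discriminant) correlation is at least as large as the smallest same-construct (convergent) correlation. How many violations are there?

1

Disattenuated r (r / √(r_scale · r_new)):
  Scale A (conv): 0.54 / √(0.83·0.78) = 0.67
  Scale B (disc): 0.69 / √(0.78·0.78) = 0.88
  Scale D (disc): 0.45 / √(0.59·0.78) = 0.66
  Scale C (disc): 0.35 / √(0.90·0.78) = 0.42
Smallest convergent = 0.67. Discriminant values: 0.88, 0.66, 0.42; count ≥ 0.67 → 1.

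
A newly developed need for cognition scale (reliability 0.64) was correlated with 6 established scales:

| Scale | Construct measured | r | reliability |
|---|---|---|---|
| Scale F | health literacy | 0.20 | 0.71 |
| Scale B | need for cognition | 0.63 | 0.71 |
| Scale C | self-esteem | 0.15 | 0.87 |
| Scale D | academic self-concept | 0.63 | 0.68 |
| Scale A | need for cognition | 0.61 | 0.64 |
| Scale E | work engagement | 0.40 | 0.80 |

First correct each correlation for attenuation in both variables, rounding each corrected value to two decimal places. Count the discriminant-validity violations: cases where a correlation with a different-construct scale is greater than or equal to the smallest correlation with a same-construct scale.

Disattenuated r (r / √(r_scale · r_new)):
  Scale F (disc): 0.20 / √(0.71·0.64) = 0.30
  Scale B (conv): 0.63 / √(0.71·0.64) = 0.93
  Scale C (disc): 0.15 / √(0.87·0.64) = 0.20
  Scale D (disc): 0.63 / √(0.68·0.64) = 0.95
  Scale A (conv): 0.61 / √(0.64·0.64) = 0.95
  Scale E (disc): 0.40 / √(0.80·0.64) = 0.56
Smallest convergent = 0.93. Discriminant values: 0.30, 0.20, 0.95, 0.56; count ≥ 0.93 → 1.

1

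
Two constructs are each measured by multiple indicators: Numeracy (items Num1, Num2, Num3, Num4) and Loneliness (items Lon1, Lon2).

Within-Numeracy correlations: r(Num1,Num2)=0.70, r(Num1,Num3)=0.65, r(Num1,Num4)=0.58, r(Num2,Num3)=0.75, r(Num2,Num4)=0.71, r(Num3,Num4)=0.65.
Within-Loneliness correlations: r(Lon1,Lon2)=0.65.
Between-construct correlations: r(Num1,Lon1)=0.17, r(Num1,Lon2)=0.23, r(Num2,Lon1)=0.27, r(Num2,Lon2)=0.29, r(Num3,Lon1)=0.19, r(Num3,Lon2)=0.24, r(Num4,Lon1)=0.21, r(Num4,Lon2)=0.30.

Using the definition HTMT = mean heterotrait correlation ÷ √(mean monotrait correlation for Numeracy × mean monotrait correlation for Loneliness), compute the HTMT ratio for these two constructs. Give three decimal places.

Between-construct mean = 1.90/8 = 0.2375.
Mean within-Num = 4.04/6 = 0.6733; mean within-Lon = 0.65/1 = 0.6500.
Geometric mean = √(0.6733 × 0.6500) = 0.6615.
HTMT = 0.2375 / 0.6615 = 0.359.

0.359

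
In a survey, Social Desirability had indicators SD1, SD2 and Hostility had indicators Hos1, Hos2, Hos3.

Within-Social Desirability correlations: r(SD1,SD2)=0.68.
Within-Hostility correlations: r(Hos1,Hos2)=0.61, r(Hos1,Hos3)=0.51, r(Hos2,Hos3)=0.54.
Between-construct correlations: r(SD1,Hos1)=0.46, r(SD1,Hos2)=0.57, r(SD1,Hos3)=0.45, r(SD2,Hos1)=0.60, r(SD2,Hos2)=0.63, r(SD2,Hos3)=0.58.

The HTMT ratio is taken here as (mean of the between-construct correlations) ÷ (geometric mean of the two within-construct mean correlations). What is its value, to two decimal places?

Mean between = 3.29/6 = 0.5483.
Mean within-SD = 0.68/1 = 0.6800; mean within-Hos = 1.66/3 = 0.5533.
Geometric mean = √(0.6800 × 0.5533) = 0.6134.
HTMT = 0.5483 / 0.6134 = 0.89.

0.89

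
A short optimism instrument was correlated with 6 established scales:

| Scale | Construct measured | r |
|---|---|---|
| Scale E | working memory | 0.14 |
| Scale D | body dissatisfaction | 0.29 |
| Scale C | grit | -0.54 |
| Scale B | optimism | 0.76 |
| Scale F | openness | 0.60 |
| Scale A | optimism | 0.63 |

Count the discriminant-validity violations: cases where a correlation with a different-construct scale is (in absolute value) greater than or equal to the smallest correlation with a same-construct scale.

Convergent (same construct = optimism): Scale B, Scale A.
Smallest convergent = 0.63. Discriminant |r|: 0.14, 0.29, 0.54, 0.60; count ≥ 0.63 → 0.

0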